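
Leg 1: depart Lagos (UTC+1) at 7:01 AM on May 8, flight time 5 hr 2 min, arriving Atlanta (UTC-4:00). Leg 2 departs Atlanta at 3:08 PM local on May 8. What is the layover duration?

8 hours 5 minutes

Convert departure to UTC: 7:01 AM − 1:00 = 6:01 AM UTC on May 8.
Add 5 hours 2 minutes flight time → 11:03 AM UTC.
Atlanta is UTC−4:00, so local arrival = 11:03 AM − 4:00 = 7:03 AM on May 8.
Layover = 3:08 PM − 7:03 AM = 8 hours 5 minutes.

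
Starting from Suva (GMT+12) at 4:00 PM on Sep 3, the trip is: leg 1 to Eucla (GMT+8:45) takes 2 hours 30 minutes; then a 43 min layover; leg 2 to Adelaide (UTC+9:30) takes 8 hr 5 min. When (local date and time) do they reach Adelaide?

Convert departure to UTC: 4:00 PM − 12:00 = 4:00 AM UTC on Sep 3.
Add 2 hours and 30 minutes leg 1 → 6:30 AM UTC.
Add 43 minutes layover in Eucla → 7:13 AM UTC.
Add 8 hours and 5 minutes leg 2 → 3:18 PM UTC.
Adelaide is UTC+9:30, so local arrival = 3:18 PM + 9:30 = 12:48 AM on Sep 4.

12:48 AM on September 4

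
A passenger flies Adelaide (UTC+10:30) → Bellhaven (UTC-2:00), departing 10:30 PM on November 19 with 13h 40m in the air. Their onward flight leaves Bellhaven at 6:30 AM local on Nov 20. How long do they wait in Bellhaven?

Convert departure to UTC: 10:30 PM − 10:30 = 12:00 PM UTC on Nov 19.
Add 13 hours and 40 minutes flight time → 1:40 AM UTC (Nov 20).
Bellhaven is UTC−2:00, so local arrival = 1:40 AM − 2:00 = 11:40 PM on Nov 19.
Layover = 6:30 AM − 11:40 PM (+1 day) = 6 hours 50 minutes.

6 hours 50 minutes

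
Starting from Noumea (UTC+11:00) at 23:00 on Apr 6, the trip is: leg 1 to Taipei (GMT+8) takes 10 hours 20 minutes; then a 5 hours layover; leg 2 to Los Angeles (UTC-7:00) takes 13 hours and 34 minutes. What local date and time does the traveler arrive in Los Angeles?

09:54 on April 7

Convert departure to UTC: 23:00 − 11:00 = 12:00 UTC on Apr 6.
Add 10 hours 20 minutes leg 1 → 22:20 UTC.
Add 5 hours layover in Taipei → 03:20 UTC (Apr 7).
Add 13 hours 34 minutes leg 2 → 16:54 UTC.
Los Angeles is UTC−7:00, so local arrival = 16:54 − 7:00 = 09:54 on Apr 7.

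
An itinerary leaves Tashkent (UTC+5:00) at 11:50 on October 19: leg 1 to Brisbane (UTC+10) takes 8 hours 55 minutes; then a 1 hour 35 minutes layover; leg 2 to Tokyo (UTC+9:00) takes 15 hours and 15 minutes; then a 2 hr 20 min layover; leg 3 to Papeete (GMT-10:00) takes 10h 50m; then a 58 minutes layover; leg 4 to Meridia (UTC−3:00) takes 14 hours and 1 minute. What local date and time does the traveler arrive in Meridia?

09:44 on October 21

Convert departure to UTC: 11:50 − 5:00 = 06:50 UTC on Oct 19.
Add 8 hours and 55 minutes leg 1 → 15:45 UTC.
Add 1 hour and 35 minutes layover in Brisbane → 17:20 UTC.
Add 15 hours 15 minutes leg 2 → 08:35 UTC (Oct 20).
Add 2 hours and 20 minutes layover in Tokyo → 10:55 UTC.
Add 10 hours 50 minutes leg 3 → 21:45 UTC.
Add 58 minutes layover in Papeete → 22:43 UTC.
Add 14 hours and 1 minute leg 4 → 12:44 UTC (Oct 21).
Meridia is UTC−3:00, so local arrival = 12:44 − 3:00 = 09:44 on Oct 21.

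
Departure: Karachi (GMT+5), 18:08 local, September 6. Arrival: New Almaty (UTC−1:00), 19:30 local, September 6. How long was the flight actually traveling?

New Almaty is 6:00 behind Karachi.
Clock-face elapsed time (ignoring zones) is 1 hour 22 minutes.
Actual elapsed = 1 hour 22 minutes + 6:00 = 7 hours 22 minutes.

7 hours 22 minutes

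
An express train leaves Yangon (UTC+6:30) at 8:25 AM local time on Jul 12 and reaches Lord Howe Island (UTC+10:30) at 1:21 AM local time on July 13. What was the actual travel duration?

12 hours 56 minutes

Departure in UTC: 8:25 AM − 6:30 = 1:55 AM on Jul 12.
Arrival in UTC: 1:21 AM − 10:30 = 2:51 PM on Jul 12.
Elapsed = 2:51 PM − 1:55 AM = 12 hours 56 minutes.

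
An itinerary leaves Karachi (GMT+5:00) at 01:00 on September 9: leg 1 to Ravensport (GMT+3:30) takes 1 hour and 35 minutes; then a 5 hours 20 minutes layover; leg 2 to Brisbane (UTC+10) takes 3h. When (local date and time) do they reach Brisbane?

Convert departure to UTC: 01:00 − 5:00 = 20:00 UTC on Sep 8.
Add 1 hour 35 minutes leg 1 → 21:35 UTC.
Add 5 hours and 20 minutes layover in Ravensport → 02:55 UTC (Sep 9).
Add 3 hours leg 2 → 05:55 UTC.
Brisbane is UTC+10:00, so local arrival = 05:55 + 10:00 = 15:55 on Sep 9.

15:55 on Sep 9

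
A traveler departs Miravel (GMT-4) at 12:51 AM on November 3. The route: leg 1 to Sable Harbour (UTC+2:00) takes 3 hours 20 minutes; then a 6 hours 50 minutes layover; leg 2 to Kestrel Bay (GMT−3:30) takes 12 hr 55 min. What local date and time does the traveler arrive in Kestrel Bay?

Convert departure to UTC: 12:51 AM + 4:00 = 4:51 AM UTC on Nov 3.
Add 3 hours 20 minutes leg 1 → 8:11 AM UTC.
Add 6 hours 50 minutes layover in Sable Harbour → 3:01 PM UTC.
Add 12 hours 55 minutes leg 2 → 3:56 AM UTC (Nov 4).
Kestrel Bay is UTC−3:30, so local arrival = 3:56 AM − 3:30 = 12:26 AM on Nov 4.

12:26 AM on November 4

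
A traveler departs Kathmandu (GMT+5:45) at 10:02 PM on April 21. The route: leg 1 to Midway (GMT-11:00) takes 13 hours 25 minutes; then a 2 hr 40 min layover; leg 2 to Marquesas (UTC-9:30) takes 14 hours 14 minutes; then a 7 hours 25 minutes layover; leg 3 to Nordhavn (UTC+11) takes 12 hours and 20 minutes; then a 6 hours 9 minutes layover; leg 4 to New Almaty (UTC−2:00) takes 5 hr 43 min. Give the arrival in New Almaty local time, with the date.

4:13 AM on Apr 24

Convert departure to UTC: 10:02 PM − 5:45 = 4:17 PM UTC on Apr 21.
Add 13 hours and 25 minutes leg 1 → 5:42 AM UTC (Apr 22).
Add 2 hours and 40 minutes layover in Midway → 8:22 AM UTC.
Add 14 hours and 14 minutes leg 2 → 10:36 PM UTC.
Add 7 hours 25 minutes layover in Marquesas → 6:01 AM UTC (Apr 23).
Add 12 hours and 20 minutes leg 3 → 6:21 PM UTC.
Add 6 hours 9 minutes layover in Nordhavn → 12:30 AM UTC (Apr 24).
Add 5 hours 43 minutes leg 4 → 6:13 AM UTC.
New Almaty is UTC−2:00, so local arrival = 6:13 AM − 2:00 = 4:13 AM on Apr 24.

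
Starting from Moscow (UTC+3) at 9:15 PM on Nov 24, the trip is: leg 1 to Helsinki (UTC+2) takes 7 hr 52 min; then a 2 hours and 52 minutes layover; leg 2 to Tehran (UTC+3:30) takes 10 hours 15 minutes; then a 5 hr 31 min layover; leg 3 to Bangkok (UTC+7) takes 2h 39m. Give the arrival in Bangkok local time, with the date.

Convert departure to UTC: 9:15 PM − 3:00 = 6:15 PM UTC on Nov 24.
Add 7 hours 52 minutes leg 1 → 2:07 AM UTC (Nov 25).
Add 2 hours and 52 minutes layover in Helsinki → 4:59 AM UTC.
Add 10 hours 15 minutes leg 2 → 3:14 PM UTC.
Add 5 hours and 31 minutes layover in Tehran → 8:45 PM UTC.
Add 2 hours and 39 minutes leg 3 → 11:24 PM UTC.
Bangkok is UTC+7:00, so local arrival = 11:24 PM + 7:00 = 6:24 AM on Nov 26.

6:24 AM on November 26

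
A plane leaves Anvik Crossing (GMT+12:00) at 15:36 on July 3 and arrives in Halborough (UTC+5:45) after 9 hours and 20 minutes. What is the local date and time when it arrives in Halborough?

Halborough is 6:15 behind Anvik Crossing.
After 9 hours and 20 minutes it is 00:56 (Jul 4) in Anvik Crossing.
Shift by the zone difference: 00:56 − 6:15 = 18:41 on Jul 3 in Halborough.

18:41 on July 3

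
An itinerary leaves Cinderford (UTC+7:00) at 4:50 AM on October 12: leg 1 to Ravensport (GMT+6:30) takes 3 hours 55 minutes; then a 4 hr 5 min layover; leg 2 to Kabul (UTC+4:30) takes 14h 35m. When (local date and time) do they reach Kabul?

12:55 AM on October 13

Convert departure to UTC: 4:50 AM − 7:00 = 9:50 PM UTC on Oct 11.
Add 3 hours and 55 minutes leg 1 → 1:45 AM UTC (Oct 12).
Add 4 hours 5 minutes layover in Ravensport → 5:50 AM UTC.
Add 14 hours and 35 minutes leg 2 → 8:25 PM UTC.
Kabul is UTC+4:30, so local arrival = 8:25 PM + 4:30 = 12:55 AM on Oct 13.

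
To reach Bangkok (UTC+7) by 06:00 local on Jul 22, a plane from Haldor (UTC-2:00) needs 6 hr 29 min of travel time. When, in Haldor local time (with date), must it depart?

14:31 on Jul 21

Target arrival in UTC: 06:00 − 7:00 = 23:00 on Jul 21.
Subtract 6 hours and 29 minutes → departure 16:31 UTC on Jul 21.
Haldor is UTC−2:00: 16:31 − 2:00 = 14:31 on Jul 21.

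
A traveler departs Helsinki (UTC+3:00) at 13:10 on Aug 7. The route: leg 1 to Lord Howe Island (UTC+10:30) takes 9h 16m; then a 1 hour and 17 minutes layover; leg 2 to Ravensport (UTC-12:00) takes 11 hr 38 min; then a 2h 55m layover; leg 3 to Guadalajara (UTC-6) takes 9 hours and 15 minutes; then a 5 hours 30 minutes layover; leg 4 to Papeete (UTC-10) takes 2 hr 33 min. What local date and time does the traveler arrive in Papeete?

18:34 on August 8

Convert departure to UTC: 13:10 − 3:00 = 10:10 UTC on Aug 7.
Add 9 hours 16 minutes leg 1 → 19:26 UTC.
Add 1 hour and 17 minutes layover in Lord Howe Island → 20:43 UTC.
Add 11 hours 38 minutes leg 2 → 08:21 UTC (Aug 8).
Add 2 hours 55 minutes layover in Ravensport → 11:16 UTC.
Add 9 hours and 15 minutes leg 3 → 20:31 UTC.
Add 5 hours 30 minutes layover in Guadalajara → 02:01 UTC (Aug 9).
Add 2 hours 33 minutes leg 4 → 04:34 UTC.
Papeete is UTC−10:00, so local arrival = 04:34 − 10:00 = 18:34 on Aug 8.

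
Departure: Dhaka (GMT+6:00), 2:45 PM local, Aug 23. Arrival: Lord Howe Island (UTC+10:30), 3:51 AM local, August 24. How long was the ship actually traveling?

8 hours 36 minutes

Lord Howe Island is 4:30 ahead of Dhaka.
Clock-face elapsed time (ignoring zones) is 13 hours 6 minutes.
Actual elapsed = 13 hours 6 minutes − 4:30 = 8 hours 36 minutes.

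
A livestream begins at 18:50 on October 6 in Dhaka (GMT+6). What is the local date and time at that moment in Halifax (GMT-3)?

09:50 on Oct 6

In UTC: 18:50 − 6:00 = 12:50 on Oct 6.
Halifax is UTC−3:00: 12:50 − 3:00 = 09:50 on Oct 6.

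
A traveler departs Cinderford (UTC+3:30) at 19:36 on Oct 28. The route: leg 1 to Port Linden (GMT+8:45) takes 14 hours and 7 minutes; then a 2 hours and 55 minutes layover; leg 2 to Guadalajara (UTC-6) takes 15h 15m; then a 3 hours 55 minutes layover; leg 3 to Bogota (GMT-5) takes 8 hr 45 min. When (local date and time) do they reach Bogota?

Convert departure to UTC: 19:36 − 3:30 = 16:06 UTC on Oct 28.
Add 14 hours 7 minutes leg 1 → 06:13 UTC (Oct 29).
Add 2 hours 55 minutes layover in Port Linden → 09:08 UTC.
Add 15 hours 15 minutes leg 2 → 00:23 UTC (Oct 30).
Add 3 hours and 55 minutes layover in Guadalajara → 04:18 UTC.
Add 8 hours 45 minutes leg 3 → 13:03 UTC.
Bogota is UTC−5:00, so local arrival = 13:03 − 5:00 = 08:03 on Oct 30.

08:03 on October 30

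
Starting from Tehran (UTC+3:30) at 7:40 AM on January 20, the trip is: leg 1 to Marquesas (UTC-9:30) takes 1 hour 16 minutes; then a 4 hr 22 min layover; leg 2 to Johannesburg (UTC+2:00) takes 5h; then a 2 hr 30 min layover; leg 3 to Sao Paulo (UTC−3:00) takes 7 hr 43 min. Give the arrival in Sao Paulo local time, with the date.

10:01 PM on January 20

Convert departure to UTC: 7:40 AM − 3:30 = 4:10 AM UTC on Jan 20.
Add 1 hour and 16 minutes leg 1 → 5:26 AM UTC.
Add 4 hours and 22 minutes layover in Marquesas → 9:48 AM UTC.
Add 5 hours leg 2 → 2:48 PM UTC.
Add 2 hours 30 minutes layover in Johannesburg → 5:18 PM UTC.
Add 7 hours 43 minutes leg 3 → 1:01 AM UTC (Jan 21).
Sao Paulo is UTC−3:00, so local arrival = 1:01 AM − 3:00 = 10:01 PM on Jan 20.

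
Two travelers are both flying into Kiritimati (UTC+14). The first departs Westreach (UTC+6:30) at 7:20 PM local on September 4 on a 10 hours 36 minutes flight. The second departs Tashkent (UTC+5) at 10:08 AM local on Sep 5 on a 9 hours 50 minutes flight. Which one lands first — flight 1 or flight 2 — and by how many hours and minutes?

the first, by 15 hours 32 minutes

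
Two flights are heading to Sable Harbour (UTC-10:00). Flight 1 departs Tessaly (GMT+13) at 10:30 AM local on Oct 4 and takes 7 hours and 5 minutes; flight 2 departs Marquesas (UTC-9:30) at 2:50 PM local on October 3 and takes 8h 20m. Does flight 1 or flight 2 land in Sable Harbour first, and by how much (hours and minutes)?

Flight 1 in UTC: 10:30 AM − 13:00 = 9:30 PM on Oct 3.
+7 hours 5 minutes → arrive 4:35 AM UTC on Oct 4.
Flight 2 in UTC: 2:50 PM + 9:30 = 12:20 AM on Oct 4.
+8 hours and 20 minutes → arrive 8:40 AM UTC on Oct 4.
Flight 1 lands earlier by 4 hours 5 minutes.

the first, by 4 hours 5 minutes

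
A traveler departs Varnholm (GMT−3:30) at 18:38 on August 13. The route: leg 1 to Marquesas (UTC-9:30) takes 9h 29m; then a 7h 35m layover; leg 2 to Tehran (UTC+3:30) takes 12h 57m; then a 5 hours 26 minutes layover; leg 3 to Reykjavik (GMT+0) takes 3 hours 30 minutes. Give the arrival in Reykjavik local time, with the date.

13:05 on August 15

Convert departure to UTC: 18:38 + 3:30 = 22:08 UTC on Aug 13.
Add 9 hours 29 minutes leg 1 → 07:37 UTC (Aug 14).
Add 7 hours and 35 minutes layover in Marquesas → 15:12 UTC.
Add 12 hours 57 minutes leg 2 → 04:09 UTC (Aug 15).
Add 5 hours and 26 minutes layover in Tehran → 09:35 UTC.
Add 3 hours 30 minutes leg 3 → 13:05 UTC.
Reykjavik is UTC+0, so local arrival is the same: 13:05 on Aug 15.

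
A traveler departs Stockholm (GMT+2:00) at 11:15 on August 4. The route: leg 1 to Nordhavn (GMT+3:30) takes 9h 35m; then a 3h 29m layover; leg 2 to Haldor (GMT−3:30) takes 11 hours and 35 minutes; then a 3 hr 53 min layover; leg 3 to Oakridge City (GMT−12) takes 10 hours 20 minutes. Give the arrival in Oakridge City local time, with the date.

Convert departure to UTC: 11:15 − 2:00 = 09:15 UTC on Aug 4.
Add 9 hours and 35 minutes leg 1 → 18:50 UTC.
Add 3 hours 29 minutes layover in Nordhavn → 22:19 UTC.
Add 11 hours and 35 minutes leg 2 → 09:54 UTC (Aug 5).
Add 3 hours 53 minutes layover in Haldor → 13:47 UTC.
Add 10 hours and 20 minutes leg 3 → 00:07 UTC (Aug 6).
Oakridge City is UTC−12:00, so local arrival = 00:07 − 12:00 = 12:07 on Aug 5.

12:07 on August 5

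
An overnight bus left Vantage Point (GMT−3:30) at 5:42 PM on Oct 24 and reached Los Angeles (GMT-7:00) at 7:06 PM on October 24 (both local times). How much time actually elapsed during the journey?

4 hours 54 minutes

Departure in UTC: 5:42 PM + 3:30 = 9:12 PM on Oct 24.
Arrival in UTC: 7:06 PM + 7:00 = 2:06 AM on Oct 25.
Elapsed = 2:06 AM − 9:12 PM (+1 day) = 4 hours 54 minutes.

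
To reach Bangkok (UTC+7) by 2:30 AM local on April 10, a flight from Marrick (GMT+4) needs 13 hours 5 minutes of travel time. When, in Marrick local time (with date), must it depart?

10:25 AM on April 9

Target arrival in UTC: 2:30 AM − 7:00 = 7:30 PM on Apr 9.
Subtract 13 hours and 5 minutes → departure 6:25 AM UTC on Apr 9.
Marrick is UTC+4:00: 6:25 AM + 4:00 = 10:25 AM on Apr 9.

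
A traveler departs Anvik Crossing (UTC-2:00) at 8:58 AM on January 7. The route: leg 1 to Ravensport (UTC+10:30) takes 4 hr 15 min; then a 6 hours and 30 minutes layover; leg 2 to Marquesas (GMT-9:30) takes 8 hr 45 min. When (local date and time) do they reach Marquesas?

Convert departure to UTC: 8:58 AM + 2:00 = 10:58 AM UTC on Jan 7.
Add 4 hours and 15 minutes leg 1 → 3:13 PM UTC.
Add 6 hours and 30 minutes layover in Ravensport → 9:43 PM UTC.
Add 8 hours and 45 minutes leg 2 → 6:28 AM UTC (Jan 8).
Marquesas is UTC−9:30, so local arrival = 6:28 AM − 9:30 = 8:58 PM on Jan 7.

8:58 PM on Jan 7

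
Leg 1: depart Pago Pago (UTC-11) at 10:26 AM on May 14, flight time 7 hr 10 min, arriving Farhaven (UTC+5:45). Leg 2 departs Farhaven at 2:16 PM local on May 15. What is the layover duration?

Convert departure to UTC: 10:26 AM + 11:00 = 9:26 PM UTC on May 14.
Add 7 hours 10 minutes flight time → 4:36 AM UTC (May 15).
Farhaven is UTC+5:45, so local arrival = 4:36 AM + 5:45 = 10:21 AM on May 15.
Layover = 2:16 PM − 10:21 AM = 3 hours 55 minutes.

3 hours 55 minutes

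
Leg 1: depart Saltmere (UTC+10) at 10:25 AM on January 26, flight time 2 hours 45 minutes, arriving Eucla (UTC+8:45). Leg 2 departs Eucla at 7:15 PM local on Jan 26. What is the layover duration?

7 hours 20 minutes

Convert departure to UTC: 10:25 AM − 10:00 = 12:25 AM UTC on Jan 26.
Add 2 hours and 45 minutes flight time → 3:10 AM UTC.
Eucla is UTC+8:45, so local arrival = 3:10 AM + 8:45 = 11:55 AM on Jan 26.
Layover = 7:15 PM − 11:55 AM = 7 hours 20 minutes.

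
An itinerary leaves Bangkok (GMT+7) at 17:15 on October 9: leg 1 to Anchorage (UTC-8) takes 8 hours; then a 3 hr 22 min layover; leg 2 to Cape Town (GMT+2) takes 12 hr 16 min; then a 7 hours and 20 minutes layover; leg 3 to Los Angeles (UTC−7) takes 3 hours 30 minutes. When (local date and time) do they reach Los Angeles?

13:43 on Oct 10

Convert departure to UTC: 17:15 − 7:00 = 10:15 UTC on Oct 9.
Add 8 hours leg 1 → 18:15 UTC.
Add 3 hours and 22 minutes layover in Anchorage → 21:37 UTC.
Add 12 hours 16 minutes leg 2 → 09:53 UTC (Oct 10).
Add 7 hours and 20 minutes layover in Cape Town → 17:13 UTC.
Add 3 hours and 30 minutes leg 3 → 20:43 UTC.
Los Angeles is UTC−7:00, so local arrival = 20:43 − 7:00 = 13:43 on Oct 10.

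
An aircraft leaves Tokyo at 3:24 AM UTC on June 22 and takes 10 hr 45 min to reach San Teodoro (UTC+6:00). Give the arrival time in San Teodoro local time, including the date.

8:09 PM on June 22

Departure is given in UTC: 3:24 AM on Jun 22.
Add 10 hours 45 minutes → 2:09 PM UTC.
San Teodoro is UTC+6:00: 2:09 PM + 6:00 = 8:09 PM on Jun 22.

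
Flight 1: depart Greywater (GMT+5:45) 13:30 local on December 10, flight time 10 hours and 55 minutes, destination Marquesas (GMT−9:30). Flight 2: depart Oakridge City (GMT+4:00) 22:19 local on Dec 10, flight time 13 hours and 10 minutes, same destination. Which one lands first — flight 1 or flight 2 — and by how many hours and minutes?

Flight 1 in UTC: 13:30 − 5:45 = 07:45 on Dec 10.
+10 hours and 55 minutes → arrive 18:40 UTC on Dec 10.
Flight 2 in UTC: 22:19 − 4:00 = 18:19 on Dec 10.
+13 hours and 10 minutes → arrive 07:29 UTC on Dec 11.
Flight 1 lands earlier by 12 hours 49 minutes.

the first, by 12 hours 49 minutes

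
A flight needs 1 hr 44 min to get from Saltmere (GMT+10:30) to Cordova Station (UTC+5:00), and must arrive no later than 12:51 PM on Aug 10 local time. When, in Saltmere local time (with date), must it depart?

4:37 PM on August 10

Target arrival in UTC: 12:51 PM − 5:00 = 7:51 AM on Aug 10.
Subtract 1 hour 44 minutes → departure 6:07 AM UTC on Aug 10.
Saltmere is UTC+10:30: 6:07 AM + 10:30 = 4:37 PM on Aug 10.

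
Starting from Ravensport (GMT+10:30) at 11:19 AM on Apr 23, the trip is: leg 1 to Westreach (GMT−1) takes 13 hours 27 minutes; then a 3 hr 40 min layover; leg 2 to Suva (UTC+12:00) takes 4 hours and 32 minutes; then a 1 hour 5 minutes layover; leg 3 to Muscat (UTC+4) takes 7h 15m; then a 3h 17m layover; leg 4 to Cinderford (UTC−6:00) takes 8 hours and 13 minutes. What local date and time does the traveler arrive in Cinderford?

12:18 PM on Apr 24

Convert departure to UTC: 11:19 AM − 10:30 = 12:49 AM UTC on Apr 23.
Add 13 hours and 27 minutes leg 1 → 2:16 PM UTC.
Add 3 hours 40 minutes layover in Westreach → 5:56 PM UTC.
Add 4 hours and 32 minutes leg 2 → 10:28 PM UTC.
Add 1 hour and 5 minutes layover in Suva → 11:33 PM UTC.
Add 7 hours 15 minutes leg 3 → 6:48 AM UTC (Apr 24).
Add 3 hours 17 minutes layover in Muscat → 10:05 AM UTC.
Add 8 hours and 13 minutes leg 4 → 6:18 PM UTC.
Cinderford is UTC−6:00, so local arrival = 6:18 PM − 6:00 = 12:18 PM on Apr 24.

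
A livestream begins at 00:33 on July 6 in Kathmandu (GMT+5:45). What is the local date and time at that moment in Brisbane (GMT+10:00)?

In UTC: 00:33 − 5:45 = 18:48 on Jul 5.
Brisbane is UTC+10:00: 18:48 + 10:00 = 04:48 on Jul 6.

04:48 on Jul 6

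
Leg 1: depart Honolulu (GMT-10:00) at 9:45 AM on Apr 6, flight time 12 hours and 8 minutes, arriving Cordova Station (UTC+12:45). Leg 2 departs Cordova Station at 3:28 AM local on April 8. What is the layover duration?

Convert departure to UTC: 9:45 AM + 10:00 = 7:45 PM UTC on Apr 6.
Add 12 hours 8 minutes flight time → 7:53 AM UTC (Apr 7).
Cordova Station is UTC+12:45, so local arrival = 7:53 AM + 12:45 = 8:38 PM on Apr 7.
Layover = 3:28 AM − 8:38 PM (+1 day) = 6 hours 50 minutes.

6 hours 50 minutes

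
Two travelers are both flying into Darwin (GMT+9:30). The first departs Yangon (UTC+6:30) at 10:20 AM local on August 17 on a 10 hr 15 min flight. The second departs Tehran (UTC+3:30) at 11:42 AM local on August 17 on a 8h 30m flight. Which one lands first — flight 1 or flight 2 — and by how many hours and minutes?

Flight 1 in UTC: 10:20 AM − 6:30 = 3:50 AM on Aug 17.
+10 hours 15 minutes → arrive 2:05 PM UTC on Aug 17.
Flight 2 in UTC: 11:42 AM − 3:30 = 8:12 AM on Aug 17.
+8 hours and 30 minutes → arrive 4:42 PM UTC on Aug 17.
Flight 1 lands earlier by 2 hours 37 minutes.

the first, by 2 hours 37 minutes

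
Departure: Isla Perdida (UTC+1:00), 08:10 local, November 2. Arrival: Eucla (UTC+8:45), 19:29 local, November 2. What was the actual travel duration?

3 hours 34 minutes

Departure in UTC: 08:10 − 1:00 = 07:10 on Nov 2.
Arrival in UTC: 19:29 − 8:45 = 10:44 on Nov 2.
Elapsed = 10:44 − 07:10 = 3 hours 34 minutes.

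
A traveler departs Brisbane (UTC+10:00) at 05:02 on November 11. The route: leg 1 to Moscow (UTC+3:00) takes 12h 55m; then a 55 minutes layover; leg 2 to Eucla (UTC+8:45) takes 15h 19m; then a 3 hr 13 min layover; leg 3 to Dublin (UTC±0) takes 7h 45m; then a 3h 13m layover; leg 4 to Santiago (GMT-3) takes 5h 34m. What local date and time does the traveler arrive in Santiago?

16:56 on November 12

Convert departure to UTC: 05:02 − 10:00 = 19:02 UTC on Nov 10.
Add 12 hours and 55 minutes leg 1 → 07:57 UTC (Nov 11).
Add 55 minutes layover in Moscow → 08:52 UTC.
Add 15 hours and 19 minutes leg 2 → 00:11 UTC (Nov 12).
Add 3 hours and 13 minutes layover in Eucla → 03:24 UTC.
Add 7 hours 45 minutes leg 3 → 11:09 UTC.
Add 3 hours and 13 minutes layover in Dublin → 14:22 UTC.
Add 5 hours and 34 minutes leg 4 → 19:56 UTC.
Santiago is UTC−3:00, so local arrival = 19:56 − 3:00 = 16:56 on Nov 12.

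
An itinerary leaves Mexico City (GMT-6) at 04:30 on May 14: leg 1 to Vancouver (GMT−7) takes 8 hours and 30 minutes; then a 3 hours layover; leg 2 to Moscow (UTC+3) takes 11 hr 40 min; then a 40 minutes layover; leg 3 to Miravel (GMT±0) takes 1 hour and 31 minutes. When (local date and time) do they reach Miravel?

11:51 on May 15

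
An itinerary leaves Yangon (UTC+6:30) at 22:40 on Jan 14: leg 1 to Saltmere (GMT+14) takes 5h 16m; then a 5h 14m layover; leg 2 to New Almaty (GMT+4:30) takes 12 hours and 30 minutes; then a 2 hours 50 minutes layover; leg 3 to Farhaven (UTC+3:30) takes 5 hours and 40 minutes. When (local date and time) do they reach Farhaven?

03:10 on January 16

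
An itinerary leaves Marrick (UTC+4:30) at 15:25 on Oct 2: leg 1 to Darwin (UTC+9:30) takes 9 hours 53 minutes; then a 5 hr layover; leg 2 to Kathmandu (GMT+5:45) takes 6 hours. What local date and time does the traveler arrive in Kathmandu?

13:33 on Oct 3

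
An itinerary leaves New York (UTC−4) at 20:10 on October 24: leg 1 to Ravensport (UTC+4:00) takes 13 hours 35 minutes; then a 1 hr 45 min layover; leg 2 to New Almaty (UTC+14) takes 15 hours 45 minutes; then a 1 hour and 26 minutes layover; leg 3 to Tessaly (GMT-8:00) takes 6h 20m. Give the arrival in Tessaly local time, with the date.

Convert departure to UTC: 20:10 + 4:00 = 00:10 UTC on Oct 25.
Add 13 hours and 35 minutes leg 1 → 13:45 UTC.
Add 1 hour 45 minutes layover in Ravensport → 15:30 UTC.
Add 15 hours and 45 minutes leg 2 → 07:15 UTC (Oct 26).
Add 1 hour 26 minutes layover in New Almaty → 08:41 UTC.
Add 6 hours and 20 minutes leg 3 → 15:01 UTC.
Tessaly is UTC−8:00, so local arrival = 15:01 − 8:00 = 07:01 on Oct 26.

07:01 on October 26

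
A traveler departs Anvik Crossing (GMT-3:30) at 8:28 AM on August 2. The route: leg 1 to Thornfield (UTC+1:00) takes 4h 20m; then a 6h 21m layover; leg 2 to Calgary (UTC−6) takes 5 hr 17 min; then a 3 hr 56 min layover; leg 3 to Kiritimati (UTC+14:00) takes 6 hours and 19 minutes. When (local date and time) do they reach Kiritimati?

4:11 AM on Aug 4

Convert departure to UTC: 8:28 AM + 3:30 = 11:58 AM UTC on Aug 2.
Add 4 hours and 20 minutes leg 1 → 4:18 PM UTC.
Add 6 hours 21 minutes layover in Thornfield → 10:39 PM UTC.
Add 5 hours 17 minutes leg 2 → 3:56 AM UTC (Aug 3).
Add 3 hours 56 minutes layover in Calgary → 7:52 AM UTC.
Add 6 hours 19 minutes leg 3 → 2:11 PM UTC.
Kiritimati is UTC+14:00, so local arrival = 2:11 PM + 14:00 = 4:11 AM on Aug 4.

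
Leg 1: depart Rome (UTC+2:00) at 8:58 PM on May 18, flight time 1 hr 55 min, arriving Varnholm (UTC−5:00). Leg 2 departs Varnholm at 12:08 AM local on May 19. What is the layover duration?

Convert departure to UTC: 8:58 PM − 2:00 = 6:58 PM UTC on May 18.
Add 1 hour and 55 minutes flight time → 8:53 PM UTC.
Varnholm is UTC−5:00, so local arrival = 8:53 PM − 5:00 = 3:53 PM on May 18.
Layover = 12:08 AM − 3:53 PM (+1 day) = 8 hours 15 minutes.

8 hours 15 minutes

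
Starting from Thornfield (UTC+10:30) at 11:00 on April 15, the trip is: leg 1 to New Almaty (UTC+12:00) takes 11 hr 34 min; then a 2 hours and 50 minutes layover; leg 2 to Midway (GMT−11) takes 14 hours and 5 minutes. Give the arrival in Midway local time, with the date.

17:59 on April 15

Convert departure to UTC: 11:00 − 10:30 = 00:30 UTC on Apr 15.
Add 11 hours and 34 minutes leg 1 → 12:04 UTC.
Add 2 hours 50 minutes layover in New Almaty → 14:54 UTC.
Add 14 hours 5 minutes leg 2 → 04:59 UTC (Apr 16).
Midway is UTC−11:00, so local arrival = 04:59 − 11:00 = 17:59 on Apr 15.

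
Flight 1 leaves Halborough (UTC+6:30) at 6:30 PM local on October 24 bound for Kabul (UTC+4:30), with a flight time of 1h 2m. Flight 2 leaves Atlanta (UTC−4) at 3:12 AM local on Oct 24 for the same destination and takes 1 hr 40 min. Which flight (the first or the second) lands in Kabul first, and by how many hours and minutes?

Flight 1 in UTC: 6:30 PM − 6:30 = 12:00 PM on Oct 24.
+1 hour 2 minutes → arrive 1:02 PM UTC on Oct 24.
Flight 2 in UTC: 3:12 AM + 4:00 = 7:12 AM on Oct 24.
+1 hour and 40 minutes → arrive 8:52 AM UTC on Oct 24.
Flight 2 lands earlier by 4 hours 10 minutes.

the second, by 4 hours 10 minutes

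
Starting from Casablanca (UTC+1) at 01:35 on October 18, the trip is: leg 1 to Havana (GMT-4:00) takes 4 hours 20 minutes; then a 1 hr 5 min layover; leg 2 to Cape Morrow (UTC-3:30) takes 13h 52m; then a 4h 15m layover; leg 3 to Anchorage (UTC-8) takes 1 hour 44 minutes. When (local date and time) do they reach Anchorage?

17:51 on October 18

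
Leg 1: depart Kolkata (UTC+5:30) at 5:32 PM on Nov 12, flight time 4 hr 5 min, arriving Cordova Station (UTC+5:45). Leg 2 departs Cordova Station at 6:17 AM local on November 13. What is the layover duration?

8 hours 25 minutes

Convert departure to UTC: 5:32 PM − 5:30 = 12:02 PM UTC on Nov 12.
Add 4 hours and 5 minutes flight time → 4:07 PM UTC.
Cordova Station is UTC+5:45, so local arrival = 4:07 PM + 5:45 = 9:52 PM on Nov 12.
Layover = 6:17 AM − 9:52 PM (+1 day) = 8 hours 25 minutes.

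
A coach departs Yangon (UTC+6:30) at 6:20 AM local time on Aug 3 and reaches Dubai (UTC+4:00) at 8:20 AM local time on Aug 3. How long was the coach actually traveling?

Departure in UTC: 6:20 AM − 6:30 = 11:50 PM on Aug 2.
Arrival in UTC: 8:20 AM − 4:00 = 4:20 AM on Aug 3.
Elapsed = 4:20 AM − 11:50 PM (+1 day) = 4 hours 30 minutes.

4 hours 30 minutes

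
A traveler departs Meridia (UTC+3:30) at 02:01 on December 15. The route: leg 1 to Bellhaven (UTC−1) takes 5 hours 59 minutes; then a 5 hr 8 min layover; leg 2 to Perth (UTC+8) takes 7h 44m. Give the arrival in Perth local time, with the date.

01:22 on Dec 16

Convert departure to UTC: 02:01 − 3:30 = 22:31 UTC on Dec 14.
Add 5 hours and 59 minutes leg 1 → 04:30 UTC (Dec 15).
Add 5 hours and 8 minutes layover in Bellhaven → 09:38 UTC.
Add 7 hours and 44 minutes leg 2 → 17:22 UTC.
Perth is UTC+8:00, so local arrival = 17:22 + 8:00 = 01:22 on Dec 16.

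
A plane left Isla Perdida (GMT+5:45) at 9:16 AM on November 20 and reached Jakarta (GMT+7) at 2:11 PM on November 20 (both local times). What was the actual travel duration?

Departure in UTC: 9:16 AM − 5:45 = 3:31 AM on Nov 20.
Arrival in UTC: 2:11 PM − 7:00 = 7:11 AM on Nov 20.
Elapsed = 7:11 AM − 3:31 AM = 3 hours 40 minutes.

3 hours 40 minutes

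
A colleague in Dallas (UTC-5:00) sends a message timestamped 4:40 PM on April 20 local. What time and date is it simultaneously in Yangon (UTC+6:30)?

4:10 AM on April 21

In UTC: 4:40 PM + 5:00 = 9:40 PM on Apr 20.
Yangon is UTC+6:30: 9:40 PM + 6:30 = 4:10 AM on Apr 21.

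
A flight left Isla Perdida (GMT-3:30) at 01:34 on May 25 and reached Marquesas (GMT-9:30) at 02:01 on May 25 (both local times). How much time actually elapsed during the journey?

6 hours 27 minutes

Departure in UTC: 01:34 + 3:30 = 05:04 on May 25.
Arrival in UTC: 02:01 + 9:30 = 11:31 on May 25.
Elapsed = 11:31 − 05:04 = 6 hours 27 minutes.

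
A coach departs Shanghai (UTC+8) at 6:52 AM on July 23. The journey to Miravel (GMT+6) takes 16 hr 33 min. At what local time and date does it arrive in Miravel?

9:25 PM on Jul 23

Convert departure to UTC: 6:52 AM − 8:00 = 10:52 PM UTC on Jul 22.
Add 16 hours and 33 minutes travel time → 3:25 PM UTC (Jul 23).
Miravel is UTC+6:00, so local arrival = 3:25 PM + 6:00 = 9:25 PM on Jul 23.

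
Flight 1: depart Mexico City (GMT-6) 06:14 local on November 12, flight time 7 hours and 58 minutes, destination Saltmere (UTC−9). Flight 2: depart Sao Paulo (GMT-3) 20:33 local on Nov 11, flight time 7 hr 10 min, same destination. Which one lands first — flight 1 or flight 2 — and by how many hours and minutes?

Flight 1 in UTC: 06:14 + 6:00 = 12:14 on Nov 12.
+7 hours and 58 minutes → arrive 20:12 UTC on Nov 12.
Flight 2 in UTC: 20:33 + 3:00 = 23:33 on Nov 11.
+7 hours and 10 minutes → arrive 06:43 UTC on Nov 12.
Flight 2 lands earlier by 13 hours 29 minutes.

the second, by 13 hours 29 minutes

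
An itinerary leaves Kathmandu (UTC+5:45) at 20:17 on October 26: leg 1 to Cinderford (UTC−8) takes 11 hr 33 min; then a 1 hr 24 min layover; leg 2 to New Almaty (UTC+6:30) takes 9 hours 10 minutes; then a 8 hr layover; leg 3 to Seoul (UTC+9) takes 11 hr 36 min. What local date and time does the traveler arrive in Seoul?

Convert departure to UTC: 20:17 − 5:45 = 14:32 UTC on Oct 26.
Add 11 hours and 33 minutes leg 1 → 02:05 UTC (Oct 27).
Add 1 hour and 24 minutes layover in Cinderford → 03:29 UTC.
Add 9 hours 10 minutes leg 2 → 12:39 UTC.
Add 8 hours layover in New Almaty → 20:39 UTC.
Add 11 hours and 36 minutes leg 3 → 08:15 UTC (Oct 28).
Seoul is UTC+9:00, so local arrival = 08:15 + 9:00 = 17:15 on Oct 28.

17:15 on October 28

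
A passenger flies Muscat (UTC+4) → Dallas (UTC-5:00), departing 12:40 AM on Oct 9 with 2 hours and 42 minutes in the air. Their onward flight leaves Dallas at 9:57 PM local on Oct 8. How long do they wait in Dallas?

Convert departure to UTC: 12:40 AM − 4:00 = 8:40 PM UTC on Oct 8.
Add 2 hours and 42 minutes flight time → 11:22 PM UTC.
Dallas is UTC−5:00, so local arrival = 11:22 PM − 5:00 = 6:22 PM on Oct 8.
Layover = 9:57 PM − 6:22 PM = 3 hours 35 minutes.

3 hours 35 minutes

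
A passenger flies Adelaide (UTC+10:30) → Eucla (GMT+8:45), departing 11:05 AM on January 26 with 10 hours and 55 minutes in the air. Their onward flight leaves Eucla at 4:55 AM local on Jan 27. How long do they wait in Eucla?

8 hours 40 minutes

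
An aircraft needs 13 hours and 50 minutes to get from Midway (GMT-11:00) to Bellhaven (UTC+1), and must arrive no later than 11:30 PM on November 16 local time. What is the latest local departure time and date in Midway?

Target arrival in UTC: 11:30 PM − 1:00 = 10:30 PM on Nov 16.
Subtract 13 hours 50 minutes → departure 8:40 AM UTC on Nov 16.
Midway is UTC−11:00: 8:40 AM − 11:00 = 9:40 PM on Nov 15.

9:40 PM on November 15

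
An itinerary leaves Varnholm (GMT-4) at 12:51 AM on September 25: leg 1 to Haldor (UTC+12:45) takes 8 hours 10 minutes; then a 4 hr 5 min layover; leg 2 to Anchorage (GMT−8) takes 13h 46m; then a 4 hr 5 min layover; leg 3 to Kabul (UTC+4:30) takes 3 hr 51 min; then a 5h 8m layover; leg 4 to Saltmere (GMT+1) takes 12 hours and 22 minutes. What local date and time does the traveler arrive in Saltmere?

9:18 AM on September 27

Convert departure to UTC: 12:51 AM + 4:00 = 4:51 AM UTC on Sep 25.
Add 8 hours and 10 minutes leg 1 → 1:01 PM UTC.
Add 4 hours and 5 minutes layover in Haldor → 5:06 PM UTC.
Add 13 hours 46 minutes leg 2 → 6:52 AM UTC (Sep 26).
Add 4 hours and 5 minutes layover in Anchorage → 10:57 AM UTC.
Add 3 hours and 51 minutes leg 3 → 2:48 PM UTC.
Add 5 hours 8 minutes layover in Kabul → 7:56 PM UTC.
Add 12 hours 22 minutes leg 4 → 8:18 AM UTC (Sep 27).
Saltmere is UTC+1:00, so local arrival = 8:18 AM + 1:00 = 9:18 AM on Sep 27.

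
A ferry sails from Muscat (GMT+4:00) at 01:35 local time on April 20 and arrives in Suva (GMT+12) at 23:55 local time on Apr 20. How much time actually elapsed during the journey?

Suva is 8:00 ahead of Muscat.
Clock-face elapsed time (ignoring zones) is 22 hours 20 minutes.
Actual elapsed = 22 hours 20 minutes − 8:00 = 14 hours 20 minutes.

14 hours 20 minutes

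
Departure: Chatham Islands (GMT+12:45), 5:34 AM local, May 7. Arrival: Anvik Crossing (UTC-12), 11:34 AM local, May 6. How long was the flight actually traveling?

Departure in UTC: 5:34 AM − 12:45 = 4:49 PM on May 6.
Arrival in UTC: 11:34 AM + 12:00 = 11:34 PM on May 6.
Elapsed = 11:34 PM − 4:49 PM = 6 hours 45 minutes.

6 hours 45 minutes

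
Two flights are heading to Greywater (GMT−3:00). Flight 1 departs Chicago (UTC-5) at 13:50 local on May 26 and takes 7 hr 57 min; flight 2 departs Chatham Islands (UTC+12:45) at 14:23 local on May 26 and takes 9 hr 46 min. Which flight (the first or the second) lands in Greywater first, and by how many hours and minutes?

Flight 1 in UTC: 13:50 + 5:00 = 18:50 on May 26.
+7 hours and 57 minutes → arrive 02:47 UTC on May 27.
Flight 2 in UTC: 14:23 − 12:45 = 01:38 on May 26.
+9 hours 46 minutes → arrive 11:24 UTC on May 26.
Flight 2 lands earlier by 15 hours 23 minutes.

the second, by 15 hours 23 minutes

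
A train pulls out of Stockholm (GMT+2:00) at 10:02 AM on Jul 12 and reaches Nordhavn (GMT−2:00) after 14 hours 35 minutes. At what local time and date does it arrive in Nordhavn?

8:37 PM on July 12

Convert departure to UTC: 10:02 AM − 2:00 = 8:02 AM UTC on Jul 12.
Add 14 hours and 35 minutes travel time → 10:37 PM UTC.
Nordhavn is UTC−2:00, so local arrival = 10:37 PM − 2:00 = 8:37 PM on Jul 12.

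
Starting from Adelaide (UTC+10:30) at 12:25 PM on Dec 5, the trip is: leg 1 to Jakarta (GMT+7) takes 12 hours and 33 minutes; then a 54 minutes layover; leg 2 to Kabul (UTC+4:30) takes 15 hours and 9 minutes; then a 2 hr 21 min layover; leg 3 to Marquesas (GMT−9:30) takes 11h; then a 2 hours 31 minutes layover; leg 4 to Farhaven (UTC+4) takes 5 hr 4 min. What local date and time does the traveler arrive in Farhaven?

Convert departure to UTC: 12:25 PM − 10:30 = 1:55 AM UTC on Dec 5.
Add 12 hours 33 minutes leg 1 → 2:28 PM UTC.
Add 54 minutes layover in Jakarta → 3:22 PM UTC.
Add 15 hours and 9 minutes leg 2 → 6:31 AM UTC (Dec 6).
Add 2 hours 21 minutes layover in Kabul → 8:52 AM UTC.
Add 11 hours leg 3 → 7:52 PM UTC.
Add 2 hours and 31 minutes layover in Marquesas → 10:23 PM UTC.
Add 5 hours and 4 minutes leg 4 → 3:27 AM UTC (Dec 7).
Farhaven is UTC+4:00, so local arrival = 3:27 AM + 4:00 = 7:27 AM on Dec 7.

7:27 AM on December 7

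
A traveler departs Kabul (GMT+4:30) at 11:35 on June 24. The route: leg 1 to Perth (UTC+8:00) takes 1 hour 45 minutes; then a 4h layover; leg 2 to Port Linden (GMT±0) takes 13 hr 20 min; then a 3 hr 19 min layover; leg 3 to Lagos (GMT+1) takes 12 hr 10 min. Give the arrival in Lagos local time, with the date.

18:39 on Jun 25

Convert departure to UTC: 11:35 − 4:30 = 07:05 UTC on Jun 24.
Add 1 hour and 45 minutes leg 1 → 08:50 UTC.
Add 4 hours layover in Perth → 12:50 UTC.
Add 13 hours and 20 minutes leg 2 → 02:10 UTC (Jun 25).
Add 3 hours and 19 minutes layover in Port Linden → 05:29 UTC.
Add 12 hours 10 minutes leg 3 → 17:39 UTC.
Lagos is UTC+1:00, so local arrival = 17:39 + 1:00 = 18:39 on Jun 25.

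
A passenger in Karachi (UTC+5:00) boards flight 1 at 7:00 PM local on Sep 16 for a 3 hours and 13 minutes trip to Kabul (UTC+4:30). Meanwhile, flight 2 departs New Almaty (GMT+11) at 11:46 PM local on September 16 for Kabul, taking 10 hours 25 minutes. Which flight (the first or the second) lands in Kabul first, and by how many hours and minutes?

the first, by 5 hours 58 minutes

Flight 1 in UTC: 7:00 PM − 5:00 = 2:00 PM on Sep 16.
+3 hours and 13 minutes → arrive 5:13 PM UTC on Sep 16.
Flight 2 in UTC: 11:46 PM − 11:00 = 12:46 PM on Sep 16.
+10 hours and 25 minutes → arrive 11:11 PM UTC on Sep 16.
Flight 1 lands earlier by 5 hours 58 minutes.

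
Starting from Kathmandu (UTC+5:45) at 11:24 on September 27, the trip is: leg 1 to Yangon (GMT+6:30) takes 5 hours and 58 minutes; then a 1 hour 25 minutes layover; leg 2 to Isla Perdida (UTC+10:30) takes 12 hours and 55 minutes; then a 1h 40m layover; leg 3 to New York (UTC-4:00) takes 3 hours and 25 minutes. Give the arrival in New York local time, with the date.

Convert departure to UTC: 11:24 − 5:45 = 05:39 UTC on Sep 27.
Add 5 hours and 58 minutes leg 1 → 11:37 UTC.
Add 1 hour and 25 minutes layover in Yangon → 13:02 UTC.
Add 12 hours 55 minutes leg 2 → 01:57 UTC (Sep 28).
Add 1 hour 40 minutes layover in Isla Perdida → 03:37 UTC.
Add 3 hours 25 minutes leg 3 → 07:02 UTC.
New York is UTC−4:00, so local arrival = 07:02 − 4:00 = 03:02 on Sep 28.

03:02 on Sep 28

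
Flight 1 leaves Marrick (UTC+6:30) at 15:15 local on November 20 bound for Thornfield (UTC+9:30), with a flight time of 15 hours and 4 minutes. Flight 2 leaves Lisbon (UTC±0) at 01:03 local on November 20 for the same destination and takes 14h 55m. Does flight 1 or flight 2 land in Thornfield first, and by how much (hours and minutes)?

Flight 1 in UTC: 15:15 − 6:30 = 08:45 on Nov 20.
+15 hours 4 minutes → arrive 23:49 UTC on Nov 20.
Flight 2 departs at 01:03 UTC (Nov 20).
+14 hours 55 minutes → arrive 15:58 UTC on Nov 20.
Flight 2 lands earlier by 7 hours 51 minutes.

the second, by 7 hours 51 minutes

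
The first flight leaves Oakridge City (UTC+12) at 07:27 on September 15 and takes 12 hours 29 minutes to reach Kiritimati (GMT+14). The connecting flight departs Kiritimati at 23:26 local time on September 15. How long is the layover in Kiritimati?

Convert departure to UTC: 07:27 − 12:00 = 19:27 UTC on Sep 14.
Add 12 hours and 29 minutes flight time → 07:56 UTC (Sep 15).
Kiritimati is UTC+14:00, so local arrival = 07:56 + 14:00 = 21:56 on Sep 15.
Layover = 23:26 − 21:56 = 1 hour 30 minutes.

1 hour 30 minutes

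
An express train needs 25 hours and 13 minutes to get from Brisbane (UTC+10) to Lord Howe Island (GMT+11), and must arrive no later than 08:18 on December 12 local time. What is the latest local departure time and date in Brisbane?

06:05 on Dec 11

Target arrival in UTC: 08:18 − 11:00 = 21:18 on Dec 11.
Subtract 25 hours and 13 minutes → departure 20:05 UTC on Dec 10.
Brisbane is UTC+10:00: 20:05 + 10:00 = 06:05 on Dec 11.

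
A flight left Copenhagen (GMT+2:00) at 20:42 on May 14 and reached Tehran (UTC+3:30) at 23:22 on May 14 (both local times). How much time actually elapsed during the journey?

Tehran is 1:30 ahead of Copenhagen.
Clock-face elapsed time (ignoring zones) is 2 hours 40 minutes.
Actual elapsed = 2 hours 40 minutes − 1:30 = 1 hour 10 minutes.

1 hour 10 minutes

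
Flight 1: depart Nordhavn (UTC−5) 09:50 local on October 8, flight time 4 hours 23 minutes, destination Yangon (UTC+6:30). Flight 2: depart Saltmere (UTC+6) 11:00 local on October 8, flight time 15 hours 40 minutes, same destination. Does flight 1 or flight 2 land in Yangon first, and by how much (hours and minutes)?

the first, by 1 hour 27 minutes

Flight 1 in UTC: 09:50 + 5:00 = 14:50 on Oct 8.
+4 hours and 23 minutes → arrive 19:13 UTC on Oct 8.
Flight 2 in UTC: 11:00 − 6:00 = 05:00 on Oct 8.
+15 hours 40 minutes → arrive 20:40 UTC on Oct 8.
Flight 1 lands earlier by 1 hour 27 minutes.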